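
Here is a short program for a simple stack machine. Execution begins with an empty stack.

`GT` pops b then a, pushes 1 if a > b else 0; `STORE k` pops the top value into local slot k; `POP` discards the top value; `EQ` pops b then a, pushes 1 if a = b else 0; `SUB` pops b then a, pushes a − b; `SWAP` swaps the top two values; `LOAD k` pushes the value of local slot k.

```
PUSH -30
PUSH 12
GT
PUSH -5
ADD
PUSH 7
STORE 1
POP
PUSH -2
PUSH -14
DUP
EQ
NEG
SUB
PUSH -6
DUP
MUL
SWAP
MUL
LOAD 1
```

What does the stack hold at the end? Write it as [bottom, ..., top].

[-36, 7]

PUSH -30 : -30
PUSH 12  : -30 12
GT       : 0
PUSH -5  : 0 -5
ADD      : -5
PUSH 7   : -5 7
STORE 1  : -5
POP      : (empty)
PUSH -2  : -2
PUSH -14 : -2 -14
DUP      : -2 -14 -14
EQ       : -2 1
NEG      : -2 -1
SUB      : -1
PUSH -6  : -1 -6
DUP      : -1 -6 -6
MUL      : -1 36
SWAP     : 36 -1
MUL      : -36
LOAD 1   : -36 7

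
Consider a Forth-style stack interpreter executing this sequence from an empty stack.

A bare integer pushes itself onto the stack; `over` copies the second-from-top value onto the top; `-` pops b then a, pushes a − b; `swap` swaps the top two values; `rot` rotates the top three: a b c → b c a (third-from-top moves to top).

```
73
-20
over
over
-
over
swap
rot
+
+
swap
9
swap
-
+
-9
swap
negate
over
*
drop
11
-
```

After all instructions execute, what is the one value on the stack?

-20

73      [73]
-20     [73, -20]
over    [73, -20, 73]
over    [73, -20, 73, -20]
-       [73, -20, 93]
over    [73, -20, 93, -20]
swap    [73, -20, -20, 93]
rot     [73, -20, 93, -20]
+       [73, -20, 73]
+       [73, 53]
swap    [53, 73]
9       [53, 73, 9]
swap    [53, 9, 73]
-       [53, -64]
+       [-11]
-9      [-11, -9]
swap    [-9, -11]
negate  [-9, 11]
over    [-9, 11, -9]
*       [-9, -99]
drop    [-9]
11      [-9, 11]
-       [-20]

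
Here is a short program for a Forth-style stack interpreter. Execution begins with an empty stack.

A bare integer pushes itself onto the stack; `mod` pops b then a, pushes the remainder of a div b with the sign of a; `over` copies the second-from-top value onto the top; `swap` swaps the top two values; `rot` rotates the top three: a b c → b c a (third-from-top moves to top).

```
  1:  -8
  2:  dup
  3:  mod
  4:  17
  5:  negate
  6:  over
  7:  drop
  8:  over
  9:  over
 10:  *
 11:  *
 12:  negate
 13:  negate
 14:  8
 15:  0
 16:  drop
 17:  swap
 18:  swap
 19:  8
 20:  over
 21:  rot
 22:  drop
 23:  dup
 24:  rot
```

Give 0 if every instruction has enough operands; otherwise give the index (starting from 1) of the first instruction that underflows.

0

-8     : [-8]
dup    : [-8, -8]
mod    : [0]
17     : [0, 17]
negate : [0, -17]
over   : [0, -17, 0]
drop   : [0, -17]
over   : [0, -17, 0]
over   : [0, -17, 0, -17]
*      : [0, -17, 0]
*      : [0, 0]
negate : [0, 0]
negate : [0, 0]
8      : [0, 0, 8]
0      : [0, 0, 8, 0]
drop   : [0, 0, 8]
swap   : [0, 8, 0]
swap   : [0, 0, 8]
8      : [0, 0, 8, 8]
over   : [0, 0, 8, 8, 8]
rot    : [0, 0, 8, 8, 8]
drop   : [0, 0, 8, 8]
dup    : [0, 0, 8, 8, 8]
rot    : [0, 0, 8, 8, 8]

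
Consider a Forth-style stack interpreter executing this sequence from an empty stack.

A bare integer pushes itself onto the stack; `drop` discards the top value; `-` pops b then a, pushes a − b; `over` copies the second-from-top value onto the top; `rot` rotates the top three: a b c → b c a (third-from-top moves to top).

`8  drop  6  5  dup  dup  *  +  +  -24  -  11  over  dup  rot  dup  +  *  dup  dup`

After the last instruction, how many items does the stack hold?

8    → 8
drop → (empty)
6    → 6
5    → 6 5
dup  → 6 5 5
dup  → 6 5 5 5
*    → 6 5 25
+    → 6 30
+    → 36
-24  → 36 -24
-    → 60
11   → 60 11
over → 60 11 60
dup  → 60 11 60 60
rot  → 60 60 60 11
dup  → 60 60 60 11 11
+    → 60 60 60 22
*    → 60 60 1320
dup  → 60 60 1320 1320
dup  → 60 60 1320 1320 1320

5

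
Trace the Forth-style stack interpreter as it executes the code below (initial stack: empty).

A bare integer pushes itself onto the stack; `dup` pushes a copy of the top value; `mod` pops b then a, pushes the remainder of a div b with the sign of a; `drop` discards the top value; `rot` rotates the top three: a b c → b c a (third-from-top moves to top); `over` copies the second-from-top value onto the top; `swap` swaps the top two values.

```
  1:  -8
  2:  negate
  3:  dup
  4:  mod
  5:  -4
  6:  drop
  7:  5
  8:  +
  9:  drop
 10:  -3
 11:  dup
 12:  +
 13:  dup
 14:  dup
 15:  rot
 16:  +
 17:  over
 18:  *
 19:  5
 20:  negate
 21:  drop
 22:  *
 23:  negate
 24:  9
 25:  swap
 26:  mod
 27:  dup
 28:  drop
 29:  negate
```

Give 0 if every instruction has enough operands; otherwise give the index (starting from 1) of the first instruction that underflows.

-8     → [-8]
negate → [8]
dup    → [8, 8]
mod    → [0]
-4     → [0, -4]
drop   → [0]
5      → [0, 5]
+      → [5]
drop   → []
-3     → [-3]
dup    → [-3, -3]
+      → [-6]
dup    → [-6, -6]
dup    → [-6, -6, -6]
rot    → [-6, -6, -6]
+      → [-6, -12]
over   → [-6, -12, -6]
*      → [-6, 72]
5      → [-6, 72, 5]
negate → [-6, 72, -5]
drop   → [-6, 72]
*      → [-432]
negate → [432]
9      → [432, 9]
swap   → [9, 432]
mod    → [9]
dup    → [9, 9]
drop   → [9]
negate → [-9]

0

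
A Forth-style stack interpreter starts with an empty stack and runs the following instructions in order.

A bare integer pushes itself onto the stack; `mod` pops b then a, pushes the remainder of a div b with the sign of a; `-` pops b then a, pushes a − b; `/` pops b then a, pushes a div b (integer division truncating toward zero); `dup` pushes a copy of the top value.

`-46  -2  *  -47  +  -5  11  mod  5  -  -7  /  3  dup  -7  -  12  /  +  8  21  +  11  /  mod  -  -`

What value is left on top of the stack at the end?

-46 : [-46]
-2  : [-46, -2]
*   : [92]
-47 : [92, -47]
+   : [45]
-5  : [45, -5]
11  : [45, -5, 11]
mod : [45, -5]
5   : [45, -5, 5]
-   : [45, -10]
-7  : [45, -10, -7]
/   : [45, 1]
3   : [45, 1, 3]
dup : [45, 1, 3, 3]
-7  : [45, 1, 3, 3, -7]
-   : [45, 1, 3, 10]
12  : [45, 1, 3, 10, 12]
/   : [45, 1, 3, 0]
+   : [45, 1, 3]
8   : [45, 1, 3, 8]
21  : [45, 1, 3, 8, 21]
+   : [45, 1, 3, 29]
11  : [45, 1, 3, 29, 11]
/   : [45, 1, 3, 2]
mod : [45, 1, 1]
-   : [45, 0]
-   : [45]

45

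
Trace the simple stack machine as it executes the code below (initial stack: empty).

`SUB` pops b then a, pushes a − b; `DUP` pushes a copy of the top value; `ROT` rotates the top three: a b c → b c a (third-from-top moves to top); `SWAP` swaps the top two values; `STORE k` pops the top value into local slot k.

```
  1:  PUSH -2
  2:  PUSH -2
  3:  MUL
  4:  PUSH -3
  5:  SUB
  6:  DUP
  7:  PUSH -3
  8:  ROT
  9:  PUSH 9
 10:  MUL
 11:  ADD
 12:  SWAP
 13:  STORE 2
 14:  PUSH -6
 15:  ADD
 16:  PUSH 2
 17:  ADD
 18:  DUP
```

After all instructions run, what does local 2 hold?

7

PUSH -2 → -2
PUSH -2 → -2 -2
MUL     → 4
PUSH -3 → 4 -3
SUB     → 7
DUP     → 7 7
PUSH -3 → 7 7 -3
ROT     → 7 -3 7
PUSH 9  → 7 -3 7 9
MUL     → 7 -3 63
ADD     → 7 60
SWAP    → 60 7
STORE 2 → 60
PUSH -6 → 60 -6
ADD     → 54
PUSH 2  → 54 2
ADD     → 56
DUP     → 56 56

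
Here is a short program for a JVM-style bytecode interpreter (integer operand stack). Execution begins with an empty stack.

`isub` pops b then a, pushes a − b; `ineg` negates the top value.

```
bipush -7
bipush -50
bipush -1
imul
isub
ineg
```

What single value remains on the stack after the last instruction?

bipush -7  : -7
bipush -50 : -7 -50
bipush -1  : -7 -50 -1
imul       : -7 50
isub       : -57
ineg       : 57

57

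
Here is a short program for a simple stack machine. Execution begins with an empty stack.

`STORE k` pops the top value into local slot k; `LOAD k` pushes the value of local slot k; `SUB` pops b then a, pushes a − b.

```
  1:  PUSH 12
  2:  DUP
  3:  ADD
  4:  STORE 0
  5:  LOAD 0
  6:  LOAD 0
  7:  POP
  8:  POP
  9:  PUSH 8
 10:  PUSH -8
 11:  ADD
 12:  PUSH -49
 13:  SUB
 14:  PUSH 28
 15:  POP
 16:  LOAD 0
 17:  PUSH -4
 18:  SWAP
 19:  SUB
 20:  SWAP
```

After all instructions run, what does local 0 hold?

PUSH 12  -> [12]
DUP      -> [12, 12]
ADD      -> [24]
STORE 0  -> []
LOAD 0   -> [24]
LOAD 0   -> [24, 24]
POP      -> [24]
POP      -> []
PUSH 8   -> [8]
PUSH -8  -> [8, -8]
ADD      -> [0]
PUSH -49 -> [0, -49]
SUB      -> [49]
PUSH 28  -> [49, 28]
POP      -> [49]
LOAD 0   -> [49, 24]
PUSH -4  -> [49, 24, -4]
SWAP     -> [49, -4, 24]
SUB      -> [49, -28]
SWAP     -> [-28, 49]

24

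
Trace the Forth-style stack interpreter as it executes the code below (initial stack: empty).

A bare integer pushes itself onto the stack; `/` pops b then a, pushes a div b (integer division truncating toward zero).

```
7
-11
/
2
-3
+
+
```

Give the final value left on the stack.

7   -> 7
-11 -> 7 -11
/   -> 0
2   -> 0 2
-3  -> 0 2 -3
+   -> 0 -1
+   -> -1

-1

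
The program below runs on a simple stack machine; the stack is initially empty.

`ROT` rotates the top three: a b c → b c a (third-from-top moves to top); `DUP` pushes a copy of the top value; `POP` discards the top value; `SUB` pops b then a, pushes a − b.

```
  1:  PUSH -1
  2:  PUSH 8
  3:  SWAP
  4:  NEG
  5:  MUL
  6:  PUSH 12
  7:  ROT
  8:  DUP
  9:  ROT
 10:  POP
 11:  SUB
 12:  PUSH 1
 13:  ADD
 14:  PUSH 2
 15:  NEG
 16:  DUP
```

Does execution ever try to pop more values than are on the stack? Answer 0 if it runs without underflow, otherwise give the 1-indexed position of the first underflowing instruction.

7

PUSH -1 → -1
PUSH 8  → -1 8
SWAP    → 8 -1
NEG     → 8 1
MUL     → 8
PUSH 12 → 8 12
ROT  — needs 3 operands, stack has 2 → underflow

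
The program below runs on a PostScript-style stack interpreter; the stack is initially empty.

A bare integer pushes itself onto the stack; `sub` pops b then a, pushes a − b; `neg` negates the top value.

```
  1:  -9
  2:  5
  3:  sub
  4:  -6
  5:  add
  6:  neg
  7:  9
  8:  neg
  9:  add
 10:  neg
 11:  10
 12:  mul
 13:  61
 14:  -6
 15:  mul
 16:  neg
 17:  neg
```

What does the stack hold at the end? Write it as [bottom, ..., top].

-9  → [-9]
5   → [-9, 5]
sub → [-14]
-6  → [-14, -6]
add → [-20]
neg → [20]
9   → [20, 9]
neg → [20, -9]
add → [11]
neg → [-11]
10  → [-11, 10]
mul → [-110]
61  → [-110, 61]
-6  → [-110, 61, -6]
mul → [-110, -366]
neg → [-110, 366]
neg → [-110, -366]

[-110, -366]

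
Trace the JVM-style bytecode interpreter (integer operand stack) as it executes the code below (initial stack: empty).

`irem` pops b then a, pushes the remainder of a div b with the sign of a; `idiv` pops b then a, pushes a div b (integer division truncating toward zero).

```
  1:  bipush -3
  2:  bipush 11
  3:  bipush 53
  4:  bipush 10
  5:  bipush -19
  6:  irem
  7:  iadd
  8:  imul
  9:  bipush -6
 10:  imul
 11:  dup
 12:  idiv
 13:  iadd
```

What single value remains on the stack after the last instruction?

bipush -3  -> [-3]
bipush 11  -> [-3, 11]
bipush 53  -> [-3, 11, 53]
bipush 10  -> [-3, 11, 53, 10]
bipush -19 -> [-3, 11, 53, 10, -19]
irem       -> [-3, 11, 53, 10]
iadd       -> [-3, 11, 63]
imul       -> [-3, 693]
bipush -6  -> [-3, 693, -6]
imul       -> [-3, -4158]
dup        -> [-3, -4158, -4158]
idiv       -> [-3, 1]
iadd       -> [-2]

-2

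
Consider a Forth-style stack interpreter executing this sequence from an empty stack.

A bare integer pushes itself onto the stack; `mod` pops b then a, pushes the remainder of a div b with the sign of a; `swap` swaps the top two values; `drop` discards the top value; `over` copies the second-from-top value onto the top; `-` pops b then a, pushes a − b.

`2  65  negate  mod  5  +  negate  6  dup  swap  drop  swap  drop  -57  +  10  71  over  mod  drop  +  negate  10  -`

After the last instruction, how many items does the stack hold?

2       [2]
65      [2, 65]
negate  [2, -65]
mod     [2]
5       [2, 5]
+       [7]
negate  [-7]
6       [-7, 6]
dup     [-7, 6, 6]
swap    [-7, 6, 6]
drop    [-7, 6]
swap    [6, -7]
drop    [6]
-57     [6, -57]
+       [-51]
10      [-51, 10]
71      [-51, 10, 71]
over    [-51, 10, 71, 10]
mod     [-51, 10, 1]
drop    [-51, 10]
+       [-41]
negate  [41]
10      [41, 10]
-       [31]

1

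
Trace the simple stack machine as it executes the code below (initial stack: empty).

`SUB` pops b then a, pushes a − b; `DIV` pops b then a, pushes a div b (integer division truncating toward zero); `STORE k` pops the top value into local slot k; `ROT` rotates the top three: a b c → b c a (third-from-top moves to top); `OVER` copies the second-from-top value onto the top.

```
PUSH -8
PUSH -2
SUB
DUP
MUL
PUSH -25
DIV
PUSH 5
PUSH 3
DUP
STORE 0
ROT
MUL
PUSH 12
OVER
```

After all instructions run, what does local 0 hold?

PUSH -8  → -8
PUSH -2  → -8 -2
SUB      → -6
DUP      → -6 -6
MUL      → 36
PUSH -25 → 36 -25
DIV      → -1
PUSH 5   → -1 5
PUSH 3   → -1 5 3
DUP      → -1 5 3 3
STORE 0  → -1 5 3
ROT      → 5 3 -1
MUL      → 5 -3
PUSH 12  → 5 -3 12
OVER     → 5 -3 12 -3

3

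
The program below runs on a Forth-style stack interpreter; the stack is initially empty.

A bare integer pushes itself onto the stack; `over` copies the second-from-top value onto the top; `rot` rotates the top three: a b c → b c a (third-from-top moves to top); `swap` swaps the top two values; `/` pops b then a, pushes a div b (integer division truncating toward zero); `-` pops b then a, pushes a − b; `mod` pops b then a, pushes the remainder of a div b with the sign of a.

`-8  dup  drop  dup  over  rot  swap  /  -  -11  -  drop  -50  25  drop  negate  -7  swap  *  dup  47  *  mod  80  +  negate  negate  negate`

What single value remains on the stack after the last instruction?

-8     : [-8]
dup    : [-8, -8]
drop   : [-8]
dup    : [-8, -8]
over   : [-8, -8, -8]
rot    : [-8, -8, -8]
swap   : [-8, -8, -8]
/      : [-8, 1]
-      : [-9]
-11    : [-9, -11]
-      : [2]
drop   : []
-50    : [-50]
25     : [-50, 25]
drop   : [-50]
negate : [50]
-7     : [50, -7]
swap   : [-7, 50]
*      : [-350]
dup    : [-350, -350]
47     : [-350, -350, 47]
*      : [-350, -16450]
mod    : [-350]
80     : [-350, 80]
+      : [-270]
negate : [270]
negate : [-270]
negate : [270]

270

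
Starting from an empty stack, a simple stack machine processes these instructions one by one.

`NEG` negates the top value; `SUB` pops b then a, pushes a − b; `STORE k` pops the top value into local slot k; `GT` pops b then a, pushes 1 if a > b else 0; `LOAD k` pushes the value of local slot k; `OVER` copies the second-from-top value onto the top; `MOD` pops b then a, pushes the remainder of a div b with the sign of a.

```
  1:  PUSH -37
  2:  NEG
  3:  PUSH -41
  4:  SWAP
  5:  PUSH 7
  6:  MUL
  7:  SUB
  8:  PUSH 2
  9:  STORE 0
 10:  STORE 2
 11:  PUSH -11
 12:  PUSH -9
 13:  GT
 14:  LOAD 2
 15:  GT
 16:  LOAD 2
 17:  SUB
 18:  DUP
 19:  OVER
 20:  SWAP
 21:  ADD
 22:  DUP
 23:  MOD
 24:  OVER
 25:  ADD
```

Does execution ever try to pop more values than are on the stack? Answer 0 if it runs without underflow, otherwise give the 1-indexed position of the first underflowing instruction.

0

PUSH -37 : -37
NEG      : 37
PUSH -41 : 37 -41
SWAP     : -41 37
PUSH 7   : -41 37 7
MUL      : -41 259
SUB      : -300
PUSH 2   : -300 2
STORE 0  : -300
STORE 2  : (empty)
PUSH -11 : -11
PUSH -9  : -11 -9
GT       : 0
LOAD 2   : 0 -300
GT       : 1
LOAD 2   : 1 -300
SUB      : 301
DUP      : 301 301
OVER     : 301 301 301
SWAP     : 301 301 301
ADD      : 301 602
DUP      : 301 602 602
MOD      : 301 0
OVER     : 301 0 301
ADD      : 301 301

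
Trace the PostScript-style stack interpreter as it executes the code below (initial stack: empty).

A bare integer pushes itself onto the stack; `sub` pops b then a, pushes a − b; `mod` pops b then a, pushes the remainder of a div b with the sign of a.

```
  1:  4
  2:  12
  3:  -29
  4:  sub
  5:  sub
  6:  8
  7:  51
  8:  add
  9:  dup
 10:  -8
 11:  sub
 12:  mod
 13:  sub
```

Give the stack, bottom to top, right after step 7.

4   : 4
12  : 4 12
-29 : 4 12 -29
sub : 4 41
sub : -37
8   : -37 8
51  : -37 8 51

[-37, 8, 51]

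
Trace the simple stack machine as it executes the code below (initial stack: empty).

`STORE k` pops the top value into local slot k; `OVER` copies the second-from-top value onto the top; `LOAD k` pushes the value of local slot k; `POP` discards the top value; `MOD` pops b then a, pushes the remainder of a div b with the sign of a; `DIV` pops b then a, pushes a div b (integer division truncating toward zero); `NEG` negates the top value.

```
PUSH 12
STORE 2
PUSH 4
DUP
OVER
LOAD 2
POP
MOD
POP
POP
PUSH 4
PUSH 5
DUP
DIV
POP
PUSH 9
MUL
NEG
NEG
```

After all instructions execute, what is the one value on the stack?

36

PUSH 12 -> 12
STORE 2 -> (empty)
PUSH 4  -> 4
DUP     -> 4 4
OVER    -> 4 4 4
LOAD 2  -> 4 4 4 12
POP     -> 4 4 4
MOD     -> 4 0
POP     -> 4
POP     -> (empty)
PUSH 4  -> 4
PUSH 5  -> 4 5
DUP     -> 4 5 5
DIV     -> 4 1
POP     -> 4
PUSH 9  -> 4 9
MUL     -> 36
NEG     -> -36
NEG     -> 36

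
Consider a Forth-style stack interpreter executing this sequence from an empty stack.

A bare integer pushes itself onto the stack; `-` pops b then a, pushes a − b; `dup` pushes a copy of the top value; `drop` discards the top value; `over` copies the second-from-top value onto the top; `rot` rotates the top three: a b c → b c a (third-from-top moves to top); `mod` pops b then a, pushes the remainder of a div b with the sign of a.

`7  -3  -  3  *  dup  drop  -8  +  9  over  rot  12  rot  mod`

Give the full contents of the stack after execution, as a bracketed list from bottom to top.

[9, 22, 12]

7    → 7
-3   → 7 -3
-    → 10
3    → 10 3
*    → 30
dup  → 30 30
drop → 30
-8   → 30 -8
+    → 22
9    → 22 9
over → 22 9 22
rot  → 9 22 22
12   → 9 22 22 12
rot  → 9 22 12 22
mod  → 9 22 12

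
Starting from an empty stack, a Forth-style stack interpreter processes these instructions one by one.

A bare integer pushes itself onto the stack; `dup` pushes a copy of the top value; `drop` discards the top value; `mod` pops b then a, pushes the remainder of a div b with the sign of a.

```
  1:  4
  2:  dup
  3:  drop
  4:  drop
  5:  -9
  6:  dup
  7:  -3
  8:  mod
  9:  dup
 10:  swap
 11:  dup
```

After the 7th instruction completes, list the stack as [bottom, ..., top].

4    → 4
dup  → 4 4
drop → 4
drop → (empty)
-9   → -9
dup  → -9 -9
-3   → -9 -9 -3

[-9, -9, -3]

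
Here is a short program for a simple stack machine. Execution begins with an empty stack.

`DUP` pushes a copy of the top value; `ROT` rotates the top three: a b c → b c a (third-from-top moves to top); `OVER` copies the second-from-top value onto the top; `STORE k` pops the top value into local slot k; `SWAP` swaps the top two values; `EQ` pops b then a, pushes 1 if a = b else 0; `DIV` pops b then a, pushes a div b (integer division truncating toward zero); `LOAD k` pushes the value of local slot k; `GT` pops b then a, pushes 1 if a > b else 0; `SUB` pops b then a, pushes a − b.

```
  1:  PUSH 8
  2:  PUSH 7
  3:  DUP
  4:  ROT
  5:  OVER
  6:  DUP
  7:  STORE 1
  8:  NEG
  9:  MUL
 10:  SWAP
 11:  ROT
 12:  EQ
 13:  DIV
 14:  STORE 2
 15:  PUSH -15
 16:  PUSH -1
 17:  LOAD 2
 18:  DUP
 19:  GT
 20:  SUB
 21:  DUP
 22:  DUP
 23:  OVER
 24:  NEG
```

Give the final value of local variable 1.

PUSH 8   -> 8
PUSH 7   -> 8 7
DUP      -> 8 7 7
ROT      -> 7 7 8
OVER     -> 7 7 8 7
DUP      -> 7 7 8 7 7
STORE 1  -> 7 7 8 7
NEG      -> 7 7 8 -7
MUL      -> 7 7 -56
SWAP     -> 7 -56 7
ROT      -> -56 7 7
EQ       -> -56 1
DIV      -> -56
STORE 2  -> (empty)
PUSH -15 -> -15
PUSH -1  -> -15 -1
LOAD 2   -> -15 -1 -56
DUP      -> -15 -1 -56 -56
GT       -> -15 -1 0
SUB      -> -15 -1
DUP      -> -15 -1 -1
DUP      -> -15 -1 -1 -1
OVER     -> -15 -1 -1 -1 -1
NEG      -> -15 -1 -1 -1 1

7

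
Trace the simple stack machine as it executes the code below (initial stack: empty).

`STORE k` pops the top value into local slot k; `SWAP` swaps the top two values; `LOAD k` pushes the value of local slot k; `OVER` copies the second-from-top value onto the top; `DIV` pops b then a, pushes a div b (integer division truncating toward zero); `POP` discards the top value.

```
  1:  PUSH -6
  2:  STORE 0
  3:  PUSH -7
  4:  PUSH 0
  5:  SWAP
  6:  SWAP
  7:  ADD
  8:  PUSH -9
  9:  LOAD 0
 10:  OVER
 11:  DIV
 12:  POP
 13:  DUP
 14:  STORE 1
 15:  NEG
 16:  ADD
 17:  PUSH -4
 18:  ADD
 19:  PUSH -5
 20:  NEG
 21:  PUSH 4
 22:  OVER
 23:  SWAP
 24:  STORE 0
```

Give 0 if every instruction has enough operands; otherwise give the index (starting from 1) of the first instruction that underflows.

0

PUSH -6  -6
STORE 0  (empty)
PUSH -7  -7
PUSH 0   -7 0
SWAP     0 -7
SWAP     -7 0
ADD      -7
PUSH -9  -7 -9
LOAD 0   -7 -9 -6
OVER     -7 -9 -6 -9
DIV      -7 -9 0
POP      -7 -9
DUP      -7 -9 -9
STORE 1  -7 -9
NEG      -7 9
ADD      2
PUSH -4  2 -4
ADD      -2
PUSH -5  -2 -5
NEG      -2 5
PUSH 4   -2 5 4
OVER     -2 5 4 5
SWAP     -2 5 5 4
STORE 0  -2 5 5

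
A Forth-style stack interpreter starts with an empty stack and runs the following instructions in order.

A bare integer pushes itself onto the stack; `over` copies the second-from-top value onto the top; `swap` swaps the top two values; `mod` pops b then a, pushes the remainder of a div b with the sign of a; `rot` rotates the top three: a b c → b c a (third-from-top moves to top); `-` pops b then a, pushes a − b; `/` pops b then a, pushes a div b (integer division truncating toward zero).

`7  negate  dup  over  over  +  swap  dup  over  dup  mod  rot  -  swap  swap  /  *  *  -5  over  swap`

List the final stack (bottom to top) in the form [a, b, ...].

[-98, -98, -5]

7      -> [7]
negate -> [-7]
dup    -> [-7, -7]
over   -> [-7, -7, -7]
over   -> [-7, -7, -7, -7]
+      -> [-7, -7, -14]
swap   -> [-7, -14, -7]
dup    -> [-7, -14, -7, -7]
over   -> [-7, -14, -7, -7, -7]
dup    -> [-7, -14, -7, -7, -7, -7]
mod    -> [-7, -14, -7, -7, 0]
rot    -> [-7, -14, -7, 0, -7]
-      -> [-7, -14, -7, 7]
swap   -> [-7, -14, 7, -7]
swap   -> [-7, -14, -7, 7]
/      -> [-7, -14, -1]
*      -> [-7, 14]
*      -> [-98]
-5     -> [-98, -5]
over   -> [-98, -5, -98]
swap   -> [-98, -98, -5]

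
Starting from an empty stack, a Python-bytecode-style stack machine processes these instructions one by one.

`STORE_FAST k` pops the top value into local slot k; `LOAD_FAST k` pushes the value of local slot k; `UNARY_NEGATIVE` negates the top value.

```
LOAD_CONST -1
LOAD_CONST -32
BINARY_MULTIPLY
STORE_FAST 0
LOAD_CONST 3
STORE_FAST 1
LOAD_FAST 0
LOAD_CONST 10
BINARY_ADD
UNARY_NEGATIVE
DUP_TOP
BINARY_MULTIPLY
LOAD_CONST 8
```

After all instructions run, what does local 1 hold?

3

LOAD_CONST -1   → [-1]
LOAD_CONST -32  → [-1, -32]
BINARY_MULTIPLY → [32]
STORE_FAST 0    → []
LOAD_CONST 3    → [3]
STORE_FAST 1    → []
LOAD_FAST 0     → [32]
LOAD_CONST 10   → [32, 10]
BINARY_ADD      → [42]
UNARY_NEGATIVE  → [-42]
DUP_TOP         → [-42, -42]
BINARY_MULTIPLY → [1764]
LOAD_CONST 8    → [1764, 8]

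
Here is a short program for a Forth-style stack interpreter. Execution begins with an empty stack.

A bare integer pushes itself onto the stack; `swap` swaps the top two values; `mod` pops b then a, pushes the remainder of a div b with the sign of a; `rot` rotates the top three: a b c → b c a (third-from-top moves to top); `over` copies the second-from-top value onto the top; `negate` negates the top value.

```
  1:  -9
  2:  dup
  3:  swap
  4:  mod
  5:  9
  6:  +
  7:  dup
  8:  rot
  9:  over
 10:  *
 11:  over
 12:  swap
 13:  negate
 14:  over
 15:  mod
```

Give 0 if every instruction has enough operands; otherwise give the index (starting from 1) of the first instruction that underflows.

-9   : -9
dup  : -9 -9
swap : -9 -9
mod  : 0
9    : 0 9
+    : 9
dup  : 9 9
rot  — needs 3 operands, stack has 2 → underflow

8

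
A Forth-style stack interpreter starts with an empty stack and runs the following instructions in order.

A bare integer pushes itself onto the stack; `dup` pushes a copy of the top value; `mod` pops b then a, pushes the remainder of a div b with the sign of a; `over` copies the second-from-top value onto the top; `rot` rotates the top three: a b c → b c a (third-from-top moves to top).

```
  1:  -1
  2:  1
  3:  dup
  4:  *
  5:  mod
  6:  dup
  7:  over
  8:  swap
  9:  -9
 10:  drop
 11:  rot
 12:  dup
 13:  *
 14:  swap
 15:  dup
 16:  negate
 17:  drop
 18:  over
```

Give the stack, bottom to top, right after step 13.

-1   -> [-1]
1    -> [-1, 1]
dup  -> [-1, 1, 1]
*    -> [-1, 1]
mod  -> [0]
dup  -> [0, 0]
over -> [0, 0, 0]
swap -> [0, 0, 0]
-9   -> [0, 0, 0, -9]
drop -> [0, 0, 0]
rot  -> [0, 0, 0]
dup  -> [0, 0, 0, 0]
*    -> [0, 0, 0]

[0, 0, 0]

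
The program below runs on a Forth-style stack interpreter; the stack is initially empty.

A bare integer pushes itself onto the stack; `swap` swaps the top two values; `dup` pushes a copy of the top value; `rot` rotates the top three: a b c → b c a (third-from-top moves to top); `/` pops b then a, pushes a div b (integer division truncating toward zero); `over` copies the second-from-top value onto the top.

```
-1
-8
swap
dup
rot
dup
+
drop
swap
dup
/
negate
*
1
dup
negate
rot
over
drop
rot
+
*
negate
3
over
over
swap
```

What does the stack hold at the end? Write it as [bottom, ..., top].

-1     → [-1]
-8     → [-1, -8]
swap   → [-8, -1]
dup    → [-8, -1, -1]
rot    → [-1, -1, -8]
dup    → [-1, -1, -8, -8]
+      → [-1, -1, -16]
drop   → [-1, -1]
swap   → [-1, -1]
dup    → [-1, -1, -1]
/      → [-1, 1]
negate → [-1, -1]
*      → [1]
1      → [1, 1]
dup    → [1, 1, 1]
negate → [1, 1, -1]
rot    → [1, -1, 1]
over   → [1, -1, 1, -1]
drop   → [1, -1, 1]
rot    → [-1, 1, 1]
+      → [-1, 2]
*      → [-2]
negate → [2]
3      → [2, 3]
over   → [2, 3, 2]
over   → [2, 3, 2, 3]
swap   → [2, 3, 3, 2]

[2, 3, 3, 2]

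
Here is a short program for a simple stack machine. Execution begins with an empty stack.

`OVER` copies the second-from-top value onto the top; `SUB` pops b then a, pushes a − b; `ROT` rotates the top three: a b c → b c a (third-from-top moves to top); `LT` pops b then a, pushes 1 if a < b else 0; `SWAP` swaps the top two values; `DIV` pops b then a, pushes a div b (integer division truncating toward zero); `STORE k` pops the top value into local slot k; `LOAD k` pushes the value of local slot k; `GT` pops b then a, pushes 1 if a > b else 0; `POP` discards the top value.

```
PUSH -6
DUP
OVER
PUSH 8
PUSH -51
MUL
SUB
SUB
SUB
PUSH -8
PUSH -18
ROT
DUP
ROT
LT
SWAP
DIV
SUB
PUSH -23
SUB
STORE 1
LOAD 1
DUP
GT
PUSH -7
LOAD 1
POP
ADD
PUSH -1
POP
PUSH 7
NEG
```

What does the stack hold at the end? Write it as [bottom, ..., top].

[-7, -7]

PUSH -6  → -6
DUP      → -6 -6
OVER     → -6 -6 -6
PUSH 8   → -6 -6 -6 8
PUSH -51 → -6 -6 -6 8 -51
MUL      → -6 -6 -6 -408
SUB      → -6 -6 402
SUB      → -6 -408
SUB      → 402
PUSH -8  → 402 -8
PUSH -18 → 402 -8 -18
ROT      → -8 -18 402
DUP      → -8 -18 402 402
ROT      → -8 402 402 -18
LT       → -8 402 0
SWAP     → -8 0 402
DIV      → -8 0
SUB      → -8
PUSH -23 → -8 -23
SUB      → 15
STORE 1  → (empty)
LOAD 1   → 15
DUP      → 15 15
GT       → 0
PUSH -7  → 0 -7
LOAD 1   → 0 -7 15
POP      → 0 -7
ADD      → -7
PUSH -1  → -7 -1
POP      → -7
PUSH 7   → -7 7
NEG      → -7 -7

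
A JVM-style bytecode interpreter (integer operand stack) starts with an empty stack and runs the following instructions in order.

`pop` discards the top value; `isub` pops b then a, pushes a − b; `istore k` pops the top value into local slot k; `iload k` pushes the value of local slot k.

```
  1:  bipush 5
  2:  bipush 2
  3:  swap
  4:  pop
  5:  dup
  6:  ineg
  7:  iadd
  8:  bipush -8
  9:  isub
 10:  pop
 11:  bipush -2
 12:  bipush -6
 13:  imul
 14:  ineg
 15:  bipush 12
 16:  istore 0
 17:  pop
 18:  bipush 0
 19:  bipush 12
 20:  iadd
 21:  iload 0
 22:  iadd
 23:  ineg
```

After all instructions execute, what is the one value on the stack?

bipush 5  -> 5
bipush 2  -> 5 2
swap      -> 2 5
pop       -> 2
dup       -> 2 2
ineg      -> 2 -2
iadd      -> 0
bipush -8 -> 0 -8
isub      -> 8
pop       -> (empty)
bipush -2 -> -2
bipush -6 -> -2 -6
imul      -> 12
ineg      -> -12
bipush 12 -> -12 12
istore 0  -> -12
pop       -> (empty)
bipush 0  -> 0
bipush 12 -> 0 12
iadd      -> 12
iload 0   -> 12 12
iadd      -> 24
ineg      -> -24

-24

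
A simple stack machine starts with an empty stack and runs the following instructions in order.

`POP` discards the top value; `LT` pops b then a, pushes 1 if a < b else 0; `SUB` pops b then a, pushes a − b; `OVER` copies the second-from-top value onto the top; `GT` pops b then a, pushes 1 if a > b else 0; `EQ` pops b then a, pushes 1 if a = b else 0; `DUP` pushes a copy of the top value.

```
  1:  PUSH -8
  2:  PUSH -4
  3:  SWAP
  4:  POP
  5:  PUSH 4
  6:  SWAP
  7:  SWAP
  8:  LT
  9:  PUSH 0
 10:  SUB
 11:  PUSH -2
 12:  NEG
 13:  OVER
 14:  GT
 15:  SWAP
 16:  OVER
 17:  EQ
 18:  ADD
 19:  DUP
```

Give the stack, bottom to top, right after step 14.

PUSH -8  -8
PUSH -4  -8 -4
SWAP     -4 -8
POP      -4
PUSH 4   -4 4
SWAP     4 -4
SWAP     -4 4
LT       1
PUSH 0   1 0
SUB      1
PUSH -2  1 -2
NEG      1 2
OVER     1 2 1
GT       1 1

[1, 1]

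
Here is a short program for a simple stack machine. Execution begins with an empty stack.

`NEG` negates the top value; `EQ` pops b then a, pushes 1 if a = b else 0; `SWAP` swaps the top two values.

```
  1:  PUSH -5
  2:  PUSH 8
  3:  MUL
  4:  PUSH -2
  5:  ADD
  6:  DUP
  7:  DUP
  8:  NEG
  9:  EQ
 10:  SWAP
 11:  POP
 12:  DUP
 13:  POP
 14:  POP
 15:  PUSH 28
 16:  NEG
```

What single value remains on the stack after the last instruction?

PUSH -5 : -5
PUSH 8  : -5 8
MUL     : -40
PUSH -2 : -40 -2
ADD     : -42
DUP     : -42 -42
DUP     : -42 -42 -42
NEG     : -42 -42 42
EQ      : -42 0
SWAP    : 0 -42
POP     : 0
DUP     : 0 0
POP     : 0
POP     : (empty)
PUSH 28 : 28
NEG     : -28

-28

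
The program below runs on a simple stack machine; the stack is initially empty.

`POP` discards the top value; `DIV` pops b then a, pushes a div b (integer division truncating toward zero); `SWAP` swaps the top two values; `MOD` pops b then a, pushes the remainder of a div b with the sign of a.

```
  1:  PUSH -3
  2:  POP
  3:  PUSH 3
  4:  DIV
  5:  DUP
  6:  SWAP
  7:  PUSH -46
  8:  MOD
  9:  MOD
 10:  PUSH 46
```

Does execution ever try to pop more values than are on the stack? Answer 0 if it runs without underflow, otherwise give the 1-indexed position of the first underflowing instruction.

4

PUSH -3  [-3]
POP      []
PUSH 3   [3]
DIV  — needs 2 operands, stack has 1 → underflow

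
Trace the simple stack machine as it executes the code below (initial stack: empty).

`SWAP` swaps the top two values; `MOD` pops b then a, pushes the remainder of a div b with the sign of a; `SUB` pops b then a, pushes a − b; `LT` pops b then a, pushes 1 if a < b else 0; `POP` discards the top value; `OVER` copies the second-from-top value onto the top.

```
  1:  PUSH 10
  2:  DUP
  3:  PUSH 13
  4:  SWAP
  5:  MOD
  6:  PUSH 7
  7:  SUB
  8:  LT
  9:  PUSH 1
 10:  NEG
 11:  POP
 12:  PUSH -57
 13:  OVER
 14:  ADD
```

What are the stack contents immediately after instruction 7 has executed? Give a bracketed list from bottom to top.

[10, -4]

PUSH 10 : 10
DUP     : 10 10
PUSH 13 : 10 10 13
SWAP    : 10 13 10
MOD     : 10 3
PUSH 7  : 10 3 7
SUB     : 10 -4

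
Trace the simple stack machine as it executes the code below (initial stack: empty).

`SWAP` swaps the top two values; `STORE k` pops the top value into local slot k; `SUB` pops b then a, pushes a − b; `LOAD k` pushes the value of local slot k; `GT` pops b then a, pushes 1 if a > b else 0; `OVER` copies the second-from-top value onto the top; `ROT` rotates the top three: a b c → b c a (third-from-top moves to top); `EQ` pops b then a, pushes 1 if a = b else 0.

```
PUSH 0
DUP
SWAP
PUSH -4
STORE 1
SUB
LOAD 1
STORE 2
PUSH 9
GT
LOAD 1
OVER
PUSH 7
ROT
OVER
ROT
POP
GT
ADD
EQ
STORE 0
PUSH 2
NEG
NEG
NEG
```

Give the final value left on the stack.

-2

PUSH 0  -> [0]
DUP     -> [0, 0]
SWAP    -> [0, 0]
PUSH -4 -> [0, 0, -4]
STORE 1 -> [0, 0]
SUB     -> [0]
LOAD 1  -> [0, -4]
STORE 2 -> [0]
PUSH 9  -> [0, 9]
GT      -> [0]
LOAD 1  -> [0, -4]
OVER    -> [0, -4, 0]
PUSH 7  -> [0, -4, 0, 7]
ROT     -> [0, 0, 7, -4]
OVER    -> [0, 0, 7, -4, 7]
ROT     -> [0, 0, -4, 7, 7]
POP     -> [0, 0, -4, 7]
GT      -> [0, 0, 0]
ADD     -> [0, 0]
EQ      -> [1]
STORE 0 -> []
PUSH 2  -> [2]
NEG     -> [-2]
NEG     -> [2]
NEG     -> [-2]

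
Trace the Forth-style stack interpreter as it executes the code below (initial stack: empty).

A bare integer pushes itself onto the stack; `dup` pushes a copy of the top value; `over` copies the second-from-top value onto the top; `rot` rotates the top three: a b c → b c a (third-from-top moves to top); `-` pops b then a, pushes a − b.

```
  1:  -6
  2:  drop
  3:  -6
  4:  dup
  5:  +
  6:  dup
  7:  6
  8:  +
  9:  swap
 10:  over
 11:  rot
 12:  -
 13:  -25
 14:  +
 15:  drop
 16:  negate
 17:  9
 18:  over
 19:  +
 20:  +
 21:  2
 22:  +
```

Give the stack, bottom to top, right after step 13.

-6   : -6
drop : (empty)
-6   : -6
dup  : -6 -6
+    : -12
dup  : -12 -12
6    : -12 -12 6
+    : -12 -6
swap : -6 -12
over : -6 -12 -6
rot  : -12 -6 -6
-    : -12 0
-25  : -12 0 -25

[-12, 0, -25]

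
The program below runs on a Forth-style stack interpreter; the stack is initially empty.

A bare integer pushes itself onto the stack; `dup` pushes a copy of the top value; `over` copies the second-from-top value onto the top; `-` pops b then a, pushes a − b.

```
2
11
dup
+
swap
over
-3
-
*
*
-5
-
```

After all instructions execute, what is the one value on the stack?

1105

2     [2]
11    [2, 11]
dup   [2, 11, 11]
+     [2, 22]
swap  [22, 2]
over  [22, 2, 22]
-3    [22, 2, 22, -3]
-     [22, 2, 25]
*     [22, 50]
*     [1100]
-5    [1100, -5]
-     [1105]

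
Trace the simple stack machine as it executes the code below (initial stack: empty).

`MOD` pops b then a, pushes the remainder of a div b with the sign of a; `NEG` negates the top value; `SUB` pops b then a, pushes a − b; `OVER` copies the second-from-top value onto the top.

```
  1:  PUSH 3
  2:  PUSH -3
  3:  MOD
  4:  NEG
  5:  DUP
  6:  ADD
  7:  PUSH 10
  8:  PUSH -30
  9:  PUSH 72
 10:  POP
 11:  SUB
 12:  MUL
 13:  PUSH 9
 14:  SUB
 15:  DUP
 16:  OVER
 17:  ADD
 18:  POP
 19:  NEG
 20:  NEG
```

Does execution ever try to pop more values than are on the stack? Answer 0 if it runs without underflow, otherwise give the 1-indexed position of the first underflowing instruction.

0

PUSH 3   → 3
PUSH -3  → 3 -3
MOD      → 0
NEG      → 0
DUP      → 0 0
ADD      → 0
PUSH 10  → 0 10
PUSH -30 → 0 10 -30
PUSH 72  → 0 10 -30 72
POP      → 0 10 -30
SUB      → 0 40
MUL      → 0
PUSH 9   → 0 9
SUB      → -9
DUP      → -9 -9
OVER     → -9 -9 -9
ADD      → -9 -18
POP      → -9
NEG      → 9
NEG      → -9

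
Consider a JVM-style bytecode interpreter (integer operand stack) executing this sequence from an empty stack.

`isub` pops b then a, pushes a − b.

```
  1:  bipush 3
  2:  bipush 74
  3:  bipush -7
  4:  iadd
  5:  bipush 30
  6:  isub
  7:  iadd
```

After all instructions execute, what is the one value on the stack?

bipush 3  -> 3
bipush 74 -> 3 74
bipush -7 -> 3 74 -7
iadd      -> 3 67
bipush 30 -> 3 67 30
isub      -> 3 37
iadd      -> 40

40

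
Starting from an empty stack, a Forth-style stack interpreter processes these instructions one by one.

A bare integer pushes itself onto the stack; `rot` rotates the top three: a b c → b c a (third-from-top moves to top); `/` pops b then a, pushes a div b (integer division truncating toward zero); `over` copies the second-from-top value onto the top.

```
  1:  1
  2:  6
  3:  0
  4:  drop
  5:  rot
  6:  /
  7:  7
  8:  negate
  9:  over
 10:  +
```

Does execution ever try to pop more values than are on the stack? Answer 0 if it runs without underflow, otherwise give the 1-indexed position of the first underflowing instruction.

1     [1]
6     [1, 6]
0     [1, 6, 0]
drop  [1, 6]
rot  — needs 3 operands, stack has 2 → underflow

5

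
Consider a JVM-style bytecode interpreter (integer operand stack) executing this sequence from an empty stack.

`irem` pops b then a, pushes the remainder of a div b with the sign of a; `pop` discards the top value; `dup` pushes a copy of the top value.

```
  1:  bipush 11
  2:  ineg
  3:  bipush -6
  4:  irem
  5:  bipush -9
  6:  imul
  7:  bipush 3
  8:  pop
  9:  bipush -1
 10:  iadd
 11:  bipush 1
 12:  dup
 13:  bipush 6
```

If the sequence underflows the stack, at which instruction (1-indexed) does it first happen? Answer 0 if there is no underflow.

bipush 11 -> [11]
ineg      -> [-11]
bipush -6 -> [-11, -6]
irem      -> [-5]
bipush -9 -> [-5, -9]
imul      -> [45]
bipush 3  -> [45, 3]
pop       -> [45]
bipush -1 -> [45, -1]
iadd      -> [44]
bipush 1  -> [44, 1]
dup       -> [44, 1, 1]
bipush 6  -> [44, 1, 1, 6]

0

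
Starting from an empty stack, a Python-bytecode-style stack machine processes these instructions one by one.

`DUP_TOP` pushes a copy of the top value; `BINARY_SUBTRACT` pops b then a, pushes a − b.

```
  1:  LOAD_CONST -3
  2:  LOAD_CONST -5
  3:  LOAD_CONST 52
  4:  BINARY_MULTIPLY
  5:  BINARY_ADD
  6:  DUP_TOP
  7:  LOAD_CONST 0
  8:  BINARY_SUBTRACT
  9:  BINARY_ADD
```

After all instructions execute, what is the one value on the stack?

LOAD_CONST -3   : -3
LOAD_CONST -5   : -3 -5
LOAD_CONST 52   : -3 -5 52
BINARY_MULTIPLY : -3 -260
BINARY_ADD      : -263
DUP_TOP         : -263 -263
LOAD_CONST 0    : -263 -263 0
BINARY_SUBTRACT : -263 -263
BINARY_ADD      : -526

-526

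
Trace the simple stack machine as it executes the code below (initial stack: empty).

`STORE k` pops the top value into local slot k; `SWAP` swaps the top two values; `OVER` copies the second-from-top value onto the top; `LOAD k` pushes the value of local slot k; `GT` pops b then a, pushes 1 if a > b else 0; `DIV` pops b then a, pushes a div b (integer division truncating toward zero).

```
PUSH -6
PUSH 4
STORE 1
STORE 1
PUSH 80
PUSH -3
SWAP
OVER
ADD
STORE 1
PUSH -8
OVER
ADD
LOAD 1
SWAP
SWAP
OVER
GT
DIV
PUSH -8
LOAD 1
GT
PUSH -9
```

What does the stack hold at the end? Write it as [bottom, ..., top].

[-3, -11, 0, -9]

PUSH -6  [-6]
PUSH 4   [-6, 4]
STORE 1  [-6]
STORE 1  []
PUSH 80  [80]
PUSH -3  [80, -3]
SWAP     [-3, 80]
OVER     [-3, 80, -3]
ADD      [-3, 77]
STORE 1  [-3]
PUSH -8  [-3, -8]
OVER     [-3, -8, -3]
ADD      [-3, -11]
LOAD 1   [-3, -11, 77]
SWAP     [-3, 77, -11]
SWAP     [-3, -11, 77]
OVER     [-3, -11, 77, -11]
GT       [-3, -11, 1]
DIV      [-3, -11]
PUSH -8  [-3, -11, -8]
LOAD 1   [-3, -11, -8, 77]
GT       [-3, -11, 0]
PUSH -9  [-3, -11, 0, -9]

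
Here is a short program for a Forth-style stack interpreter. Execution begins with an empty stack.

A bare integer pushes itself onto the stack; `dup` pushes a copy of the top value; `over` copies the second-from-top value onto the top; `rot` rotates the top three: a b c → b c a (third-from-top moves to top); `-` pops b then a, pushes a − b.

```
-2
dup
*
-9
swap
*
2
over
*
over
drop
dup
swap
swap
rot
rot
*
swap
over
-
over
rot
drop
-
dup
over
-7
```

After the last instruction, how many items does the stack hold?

-2   : -2
dup  : -2 -2
*    : 4
-9   : 4 -9
swap : -9 4
*    : -36
2    : -36 2
over : -36 2 -36
*    : -36 -72
over : -36 -72 -36
drop : -36 -72
dup  : -36 -72 -72
swap : -36 -72 -72
swap : -36 -72 -72
rot  : -72 -72 -36
rot  : -72 -36 -72
*    : -72 2592
swap : 2592 -72
over : 2592 -72 2592
-    : 2592 -2664
over : 2592 -2664 2592
rot  : -2664 2592 2592
drop : -2664 2592
-    : -5256
dup  : -5256 -5256
over : -5256 -5256 -5256
-7   : -5256 -5256 -5256 -7

4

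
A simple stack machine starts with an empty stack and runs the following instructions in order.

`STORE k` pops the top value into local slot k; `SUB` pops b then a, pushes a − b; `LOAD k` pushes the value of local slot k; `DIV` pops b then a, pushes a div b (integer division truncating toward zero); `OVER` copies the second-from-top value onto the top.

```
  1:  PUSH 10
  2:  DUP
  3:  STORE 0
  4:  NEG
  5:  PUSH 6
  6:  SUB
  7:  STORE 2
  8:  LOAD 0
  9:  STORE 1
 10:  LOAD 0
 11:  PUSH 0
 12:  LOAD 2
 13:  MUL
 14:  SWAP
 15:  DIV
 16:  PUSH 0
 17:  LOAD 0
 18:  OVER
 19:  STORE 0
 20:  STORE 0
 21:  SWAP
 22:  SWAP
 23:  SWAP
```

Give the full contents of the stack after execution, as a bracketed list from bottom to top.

[0, 0]

PUSH 10 : 10
DUP     : 10 10
STORE 0 : 10
NEG     : -10
PUSH 6  : -10 6
SUB     : -16
STORE 2 : (empty)
LOAD 0  : 10
STORE 1 : (empty)
LOAD 0  : 10
PUSH 0  : 10 0
LOAD 2  : 10 0 -16
MUL     : 10 0
SWAP    : 0 10
DIV     : 0
PUSH 0  : 0 0
LOAD 0  : 0 0 10
OVER    : 0 0 10 0
STORE 0 : 0 0 10
STORE 0 : 0 0
SWAP    : 0 0
SWAP    : 0 0
SWAP    : 0 0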